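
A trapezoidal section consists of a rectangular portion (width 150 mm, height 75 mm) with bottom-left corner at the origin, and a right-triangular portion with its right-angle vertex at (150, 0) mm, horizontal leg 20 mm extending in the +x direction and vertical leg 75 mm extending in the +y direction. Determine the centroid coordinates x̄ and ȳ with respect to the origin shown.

rectangular portion: A = 150 × 75 = 11250.00, centroid at (75.00, 37.50).
triangular portion: A = ½·20·75 = 750.00, centroid at (156.67, 25.00).
ΣA = 12000.00 mm², ΣAx̄ = 961250.00 mm³, ΣAȳ = 440625.00 mm³.
x̄ = 961250.00/12000.00 = 80.10 mm; ȳ = 440625.00/12000.00 = 36.72 mm.

x̄ = 80.10 mm, ȳ = 36.72 mm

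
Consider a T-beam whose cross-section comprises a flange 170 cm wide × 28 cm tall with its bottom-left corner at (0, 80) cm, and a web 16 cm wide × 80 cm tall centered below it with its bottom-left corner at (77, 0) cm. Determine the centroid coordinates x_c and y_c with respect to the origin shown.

x_c = 85.00 cm, y_c = 82.56 cm

web: A = 16 × 80 = 1280.00, centroid at (85.00, 40.00).
flange: A = 170 × 28 = 4760.00, centroid at (85.00, 94.00).
ΣA = 6040.00 cm²
ΣAx_c = (1280.00)(85.00) + (4760.00)(85.00) = 513400.00 cm³
ΣAy_c = (1280.00)(40.00) + (4760.00)(94.00) = 498640.00 cm³
x_c = 513400.00 / 6040.00 = 85.00 cm
y_c = 498640.00 / 6040.00 = 82.56 cm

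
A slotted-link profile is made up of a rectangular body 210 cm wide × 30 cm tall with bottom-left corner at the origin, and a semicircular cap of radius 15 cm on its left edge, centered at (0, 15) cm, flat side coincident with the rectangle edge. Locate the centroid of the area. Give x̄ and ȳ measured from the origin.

x̄ = 99.08 cm, ȳ = 15.00 cm

rectangular body: A = 210 × 30 = 6300.00, centroid at (105.00, 15.00).
semicircular end: A = ½π·15² = 353.43, centroid at (-6.37, 15.00).
ΣA = 6653.43 cm², ΣAx̄ = 659250.00 cm³, ΣAȳ = 99801.44 cm³.
x̄ = 659250.00/6653.43 = 99.08 cm; ȳ = 99801.44/6653.43 = 15.00 cm.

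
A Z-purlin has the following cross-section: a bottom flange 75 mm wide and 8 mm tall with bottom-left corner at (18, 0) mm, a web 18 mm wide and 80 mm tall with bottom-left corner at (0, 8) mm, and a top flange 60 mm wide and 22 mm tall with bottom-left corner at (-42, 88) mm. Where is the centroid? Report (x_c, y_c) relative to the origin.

x_c = 9.05 mm, y_c = 60.18 mm

bottom flange: A = 75 × 8 = 600.00, centroid at (55.50, 4.00).
web: A = 18 × 80 = 1440.00, centroid at (9.00, 48.00).
top flange: A = 60 × 22 = 1320.00, centroid at (-12.00, 99.00).
ΣA = 3360.00 mm²
ΣAx_c = (600.00)(55.50) + (1440.00)(9.00) + (1320.00)(-12.00) = 30420.00 mm³
ΣAy_c = (600.00)(4.00) + (1440.00)(48.00) + (1320.00)(99.00) = 202200.00 mm³
x_c = 30420.00 / 3360.00 = 9.05 mm
y_c = 202200.00 / 3360.00 = 60.18 mm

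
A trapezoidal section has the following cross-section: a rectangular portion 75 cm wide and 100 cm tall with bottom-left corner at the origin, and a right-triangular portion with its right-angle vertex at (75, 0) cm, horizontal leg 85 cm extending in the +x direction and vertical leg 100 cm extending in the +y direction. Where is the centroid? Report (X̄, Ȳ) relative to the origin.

X̄ = 61.31 cm, Ȳ = 43.97 cm

rectangular portion: A = 75 × 100 = 7500.00, centroid at (37.50, 50.00).
triangular portion: A = ½·85·100 = 4250.00, centroid at (103.33, 33.33).
ΣA = 11750.00 cm², ΣAX̄ = 720416.67 cm³, ΣAȲ = 516666.67 cm³.
X̄ = 720416.67/11750.00 = 61.31 cm; Ȳ = 516666.67/11750.00 = 43.97 cm.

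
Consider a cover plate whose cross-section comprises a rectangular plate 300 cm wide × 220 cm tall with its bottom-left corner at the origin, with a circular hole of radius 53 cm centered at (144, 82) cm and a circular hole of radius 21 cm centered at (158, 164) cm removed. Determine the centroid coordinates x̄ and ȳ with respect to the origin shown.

plate: A = 300 × 220 = 66000.00, centroid at (150.00, 110.00).
hole 1: A = −π·53² = -8824.73, centroid at (144.00, 82.00).
hole 2: A = −π·21² = -1385.44, centroid at (158.00, 164.00).
ΣA = 55789.82 cm², ΣAx̄ = 8410338.45 cm³, ΣAȳ = 6309159.28 cm³.
x̄ = 8410338.45/55789.82 = 150.75 cm; ȳ = 6309159.28/55789.82 = 113.09 cm.

x̄ = 150.75 cm, ȳ = 113.09 cm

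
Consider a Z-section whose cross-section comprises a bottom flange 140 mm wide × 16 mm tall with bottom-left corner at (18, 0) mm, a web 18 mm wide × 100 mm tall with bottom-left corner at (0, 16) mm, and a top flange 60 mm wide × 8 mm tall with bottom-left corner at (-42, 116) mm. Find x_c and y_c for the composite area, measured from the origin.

Part | A | x̄ᵢ | ȳᵢ | A·x̄ᵢ | A·ȳᵢ
bottom flange | 2240.00 | 88.00 | 8.00 | 197120.00 | 17920.00
web | 1800.00 | 9.00 | 66.00 | 16200.00 | 118800.00
top flange | 480.00 | -12.00 | 120.00 | -5760.00 | 57600.00
Σ | 4520.00 |  |  | 207560.00 | 194320.00
x_c = 207560.00 / 4520.00 = 45.92 mm
y_c = 194320.00 / 4520.00 = 42.99 mm

x_c = 45.92 mm, y_c = 42.99 mm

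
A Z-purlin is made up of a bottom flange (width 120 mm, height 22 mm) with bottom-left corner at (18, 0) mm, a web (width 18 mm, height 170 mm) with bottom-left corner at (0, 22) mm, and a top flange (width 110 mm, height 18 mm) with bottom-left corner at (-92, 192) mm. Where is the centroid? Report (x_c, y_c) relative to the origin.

x_c = 20.86 mm, y_c = 98.23 mm

Part | A | x̄ᵢ | ȳᵢ | A·x̄ᵢ | A·ȳᵢ
bottom flange | 2640.00 | 78.00 | 11.00 | 205920.00 | 29040.00
web | 3060.00 | 9.00 | 107.00 | 27540.00 | 327420.00
top flange | 1980.00 | -37.00 | 201.00 | -73260.00 | 397980.00
Σ | 7680.00 |  |  | 160200.00 | 754440.00
x_c = 160200.00 / 7680.00 = 20.86 mm
y_c = 754440.00 / 7680.00 = 98.23 mm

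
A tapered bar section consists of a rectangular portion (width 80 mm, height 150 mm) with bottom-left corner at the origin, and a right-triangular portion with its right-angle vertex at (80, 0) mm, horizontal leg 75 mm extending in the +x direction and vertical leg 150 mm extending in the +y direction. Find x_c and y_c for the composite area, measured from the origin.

rectangular portion: A = 80 × 150 = 12000.00, centroid at (40.00, 75.00).
triangular portion: A = ½·75·150 = 5625.00, centroid at (105.00, 50.00).
ΣA = 17625.00 mm²
ΣAx_c = (12000.00)(40.00) + (5625.00)(105.00) = 1070625.00 mm³
ΣAy_c = (12000.00)(75.00) + (5625.00)(50.00) = 1181250.00 mm³
x_c = 1070625.00 / 17625.00 = 60.74 mm
y_c = 1181250.00 / 17625.00 = 67.02 mm

x_c = 60.74 mm, y_c = 67.02 mm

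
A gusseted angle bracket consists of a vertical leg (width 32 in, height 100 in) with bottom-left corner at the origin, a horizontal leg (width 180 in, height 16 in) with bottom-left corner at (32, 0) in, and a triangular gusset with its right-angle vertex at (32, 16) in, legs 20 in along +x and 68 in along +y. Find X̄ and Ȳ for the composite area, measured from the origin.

vertical leg: A = 32 × 100 = 3200.00, centroid at (16.00, 50.00).
horizontal leg: A = 180 × 16 = 2880.00, centroid at (122.00, 8.00).
gusset: A = ½·20·68 = 680.00, centroid at (38.67, 38.67).
ΣA = 6760.00 in²
ΣAX̄ = (3200.00)(16.00) + (2880.00)(122.00) + (680.00)(38.67) = 428853.33 in³
ΣAȲ = (3200.00)(50.00) + (2880.00)(8.00) + (680.00)(38.67) = 209333.33 in³
X̄ = 428853.33 / 6760.00 = 63.44 in
Ȳ = 209333.33 / 6760.00 = 30.97 in

X̄ = 63.44 in, Ȳ = 30.97 in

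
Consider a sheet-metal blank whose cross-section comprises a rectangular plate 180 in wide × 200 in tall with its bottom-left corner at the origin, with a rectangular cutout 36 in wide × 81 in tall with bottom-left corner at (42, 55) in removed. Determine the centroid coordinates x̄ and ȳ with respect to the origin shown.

x̄ = 92.64 in, ȳ = 100.40 in

plate: A = 180 × 200 = 36000.00, centroid at (90.00, 100.00).
hole: A = −(36 × 81) = -2916.00, centroid at (60.00, 95.50).
ΣA = 33084.00 in², ΣAx̄ = 3065040.00 in³, ΣAȳ = 3321522.00 in³.
x̄ = 3065040.00/33084.00 = 92.64 in; ȳ = 3321522.00/33084.00 = 100.40 in.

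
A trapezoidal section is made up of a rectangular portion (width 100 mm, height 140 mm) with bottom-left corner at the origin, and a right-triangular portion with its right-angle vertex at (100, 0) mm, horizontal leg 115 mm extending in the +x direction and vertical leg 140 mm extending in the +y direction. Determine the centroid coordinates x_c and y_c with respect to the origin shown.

rectangular portion: A = 100 × 140 = 14000.00, centroid at (50.00, 70.00).
triangular portion: A = ½·115·140 = 8050.00, centroid at (138.33, 46.67).
ΣA = 22050.00 mm², ΣAx_c = 1813583.33 mm³, ΣAy_c = 1355666.67 mm³.
x_c = 1813583.33/22050.00 = 82.25 mm; y_c = 1355666.67/22050.00 = 61.48 mm.

x_c = 82.25 mm, y_c = 61.48 mm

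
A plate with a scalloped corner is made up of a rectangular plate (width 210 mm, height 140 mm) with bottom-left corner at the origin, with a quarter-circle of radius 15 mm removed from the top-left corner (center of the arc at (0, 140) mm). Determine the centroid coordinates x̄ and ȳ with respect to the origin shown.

plate: A = 210 × 140 = 29400.00, centroid at (105.00, 70.00).
removed quarter-circle: A = −¼π·15² = -176.71, centroid at (6.37, 133.63).
ΣA = 29223.29 mm², ΣAx̄ = 3085875.00 mm³, ΣAȳ = 2034384.96 mm³.
x̄ = 3085875.00/29223.29 = 105.60 mm; ȳ = 2034384.96/29223.29 = 69.62 mm.

x̄ = 105.60 mm, ȳ = 69.62 mm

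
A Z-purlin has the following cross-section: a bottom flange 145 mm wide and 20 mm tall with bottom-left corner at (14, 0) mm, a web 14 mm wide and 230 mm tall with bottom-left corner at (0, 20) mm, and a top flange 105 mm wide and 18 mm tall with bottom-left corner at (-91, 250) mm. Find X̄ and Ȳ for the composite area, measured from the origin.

X̄ = 25.05 mm, Ȳ = 119.00 mm

bottom flange: A = 145 × 20 = 2900.00, centroid at (86.50, 10.00).
web: A = 14 × 230 = 3220.00, centroid at (7.00, 135.00).
top flange: A = 105 × 18 = 1890.00, centroid at (-38.50, 259.00).
ΣA = 8010.00 mm²
ΣAX̄ = (2900.00)(86.50) + (3220.00)(7.00) + (1890.00)(-38.50) = 200625.00 mm³
ΣAȲ = (2900.00)(10.00) + (3220.00)(135.00) + (1890.00)(259.00) = 953210.00 mm³
X̄ = 200625.00 / 8010.00 = 25.05 mm
Ȳ = 953210.00 / 8010.00 = 119.00 mm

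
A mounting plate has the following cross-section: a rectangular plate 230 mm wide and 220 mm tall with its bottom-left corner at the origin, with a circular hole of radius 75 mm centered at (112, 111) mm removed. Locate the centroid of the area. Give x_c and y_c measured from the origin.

x_c = 116.61 mm, y_c = 109.46 mm

plate: A = 230 × 220 = 50600.00, centroid at (115.00, 110.00).
hole: A = −π·75² = -17671.46, centroid at (112.00, 111.00).
ΣA = 32928.54 mm²
ΣAx_c = (50600.00)(115.00) + (-17671.46)(112.00) = 3839796.63 mm³
ΣAy_c = (50600.00)(110.00) + (-17671.46)(111.00) = 3604468.09 mm³
x_c = 3839796.63 / 32928.54 = 116.61 mm
y_c = 3604468.09 / 32928.54 = 109.46 mm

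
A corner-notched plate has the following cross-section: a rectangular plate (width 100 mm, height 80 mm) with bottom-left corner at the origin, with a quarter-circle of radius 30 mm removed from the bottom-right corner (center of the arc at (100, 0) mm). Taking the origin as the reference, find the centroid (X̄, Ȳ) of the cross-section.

X̄ = 46.39 mm, Ȳ = 42.64 mm

plate: A = 100 × 80 = 8000.00, centroid at (50.00, 40.00).
removed quarter-circle: A = −¼π·30² = -706.86, centroid at (87.27, 12.73).
ΣA = 7293.14 mm², ΣAX̄ = 338314.17 mm³, ΣAȲ = 311000.00 mm³.
X̄ = 338314.17/7293.14 = 46.39 mm; Ȳ = 311000.00/7293.14 = 42.64 mm.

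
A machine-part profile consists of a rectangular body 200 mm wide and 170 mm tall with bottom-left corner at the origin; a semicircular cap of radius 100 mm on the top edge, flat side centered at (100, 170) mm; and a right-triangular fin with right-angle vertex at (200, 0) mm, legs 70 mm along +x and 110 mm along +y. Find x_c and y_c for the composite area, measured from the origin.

x_c = 108.87 mm, y_c = 118.90 mm

rectangular body: A = 200 × 170 = 34000.00, centroid at (100.00, 85.00).
semicircular top: A = ½π·100² = 15707.96, centroid at (100.00, 212.44).
triangular fin: A = ½·70·110 = 3850.00, centroid at (223.33, 36.67).
ΣA = 53557.96 mm², ΣAx_c = 5830629.66 mm³, ΣAy_c = 6368187.09 mm³.
x_c = 5830629.66/53557.96 = 108.87 mm; y_c = 6368187.09/53557.96 = 118.90 mm.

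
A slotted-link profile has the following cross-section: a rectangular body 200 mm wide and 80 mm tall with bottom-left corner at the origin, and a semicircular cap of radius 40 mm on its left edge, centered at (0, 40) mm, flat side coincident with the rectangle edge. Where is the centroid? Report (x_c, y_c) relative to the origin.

Part | A | x̄ᵢ | ȳᵢ | A·x̄ᵢ | A·ȳᵢ
rectangular body | 16000.00 | 100.00 | 40.00 | 1600000.00 | 640000.00
semicircular end | 2513.27 | -16.98 | 40.00 | -42666.67 | 100530.96
Σ | 18513.27 |  |  | 1557333.33 | 740530.96
x_c = 1557333.33 / 18513.27 = 84.12 mm
y_c = 740530.96 / 18513.27 = 40.00 mm

x_c = 84.12 mm, y_c = 40.00 mm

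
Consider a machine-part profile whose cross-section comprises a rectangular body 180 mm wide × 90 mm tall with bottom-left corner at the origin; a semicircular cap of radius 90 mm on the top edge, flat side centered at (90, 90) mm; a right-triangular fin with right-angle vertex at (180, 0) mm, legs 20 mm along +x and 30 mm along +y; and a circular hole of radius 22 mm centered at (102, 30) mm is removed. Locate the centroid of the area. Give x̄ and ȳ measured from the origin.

x̄ = 90.39 mm, ȳ = 83.66 mm

Part | A | x̄ᵢ | ȳᵢ | A·x̄ᵢ | A·ȳᵢ
rectangular body | 16200.00 | 90.00 | 45.00 | 1458000.00 | 729000.00
semicircular top | 12723.45 | 90.00 | 128.20 | 1145110.52 | 1631110.52
triangular fin | 300.00 | 186.67 | 10.00 | 56000.00 | 3000.00
hole | -1520.53 | 102.00 | 30.00 | -155094.15 | -45615.93
Σ | 27702.92 |  |  | 2504016.38 | 2317494.60
x̄ = 2504016.38 / 27702.92 = 90.39 mm
ȳ = 2317494.60 / 27702.92 = 83.66 mm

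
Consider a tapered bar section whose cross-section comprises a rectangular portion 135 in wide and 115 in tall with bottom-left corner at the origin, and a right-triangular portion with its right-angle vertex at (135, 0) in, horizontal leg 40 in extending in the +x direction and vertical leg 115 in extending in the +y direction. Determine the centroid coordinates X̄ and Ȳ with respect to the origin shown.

rectangular portion: A = 135 × 115 = 15525.00, centroid at (67.50, 57.50).
triangular portion: A = ½·40·115 = 2300.00, centroid at (148.33, 38.33).
ΣA = 17825.00 in²
ΣAX̄ = (15525.00)(67.50) + (2300.00)(148.33) = 1389104.17 in³
ΣAȲ = (15525.00)(57.50) + (2300.00)(38.33) = 980854.17 in³
X̄ = 1389104.17 / 17825.00 = 77.93 in
Ȳ = 980854.17 / 17825.00 = 55.03 in

X̄ = 77.93 in, Ȳ = 55.03 in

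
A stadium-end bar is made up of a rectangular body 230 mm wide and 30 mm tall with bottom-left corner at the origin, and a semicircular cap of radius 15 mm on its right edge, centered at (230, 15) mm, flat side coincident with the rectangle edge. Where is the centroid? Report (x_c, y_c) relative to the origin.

x_c = 120.91 mm, y_c = 15.00 mm

rectangular body: A = 230 × 30 = 6900.00, centroid at (115.00, 15.00).
semicircular end: A = ½π·15² = 353.43, centroid at (236.37, 15.00).
ΣA = 7253.43 mm², ΣAx_c = 877038.71 mm³, ΣAy_c = 108801.44 mm³.
x_c = 877038.71/7253.43 = 120.91 mm; y_c = 108801.44/7253.43 = 15.00 mm.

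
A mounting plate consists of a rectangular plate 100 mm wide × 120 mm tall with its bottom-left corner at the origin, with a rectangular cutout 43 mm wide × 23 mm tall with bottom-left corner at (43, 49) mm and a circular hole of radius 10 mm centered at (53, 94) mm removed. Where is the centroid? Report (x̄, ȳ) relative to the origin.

x̄ = 48.57 mm, ȳ = 58.96 mm

plate: A = 100 × 120 = 12000.00, centroid at (50.00, 60.00).
hole 1: A = −(43 × 23) = -989.00, centroid at (64.50, 60.50).
hole 2: A = −π·10² = -314.16, centroid at (53.00, 94.00).
ΣA = 10696.84 mm²
ΣAx̄ = (12000.00)(50.00) + (-989.00)(64.50) + (-314.16)(53.00) = 519559.06 mm³
ΣAȳ = (12000.00)(60.00) + (-989.00)(60.50) + (-314.16)(94.00) = 630634.53 mm³
x̄ = 519559.06 / 10696.84 = 48.57 mm
ȳ = 630634.53 / 10696.84 = 58.96 mm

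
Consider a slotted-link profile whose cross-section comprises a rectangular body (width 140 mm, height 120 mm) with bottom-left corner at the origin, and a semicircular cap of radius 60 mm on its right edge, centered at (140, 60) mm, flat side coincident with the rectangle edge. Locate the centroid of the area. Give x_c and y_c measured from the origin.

Part | A | x̄ᵢ | ȳᵢ | A·x̄ᵢ | A·ȳᵢ
rectangular body | 16800.00 | 70.00 | 60.00 | 1176000.00 | 1008000.00
semicircular end | 5654.87 | 165.46 | 60.00 | 935681.35 | 339292.01
Σ | 22454.87 |  |  | 2111681.35 | 1347292.01
x_c = 2111681.35 / 22454.87 = 94.04 mm
y_c = 1347292.01 / 22454.87 = 60.00 mm

x_c = 94.04 mm, y_c = 60.00 mm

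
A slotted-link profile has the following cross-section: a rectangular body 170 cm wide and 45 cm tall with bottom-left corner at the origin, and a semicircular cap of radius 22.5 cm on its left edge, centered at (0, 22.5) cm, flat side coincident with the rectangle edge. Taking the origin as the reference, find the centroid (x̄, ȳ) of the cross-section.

x̄ = 76.10 cm, ȳ = 22.50 cm

Part | A | x̄ᵢ | ȳᵢ | A·x̄ᵢ | A·ȳᵢ
rectangular body | 7650.00 | 85.00 | 22.50 | 650250.00 | 172125.00
semicircular end | 795.22 | -9.55 | 22.50 | -7593.75 | 17892.35
Σ | 8445.22 |  |  | 642656.25 | 190017.35
x̄ = 642656.25 / 8445.22 = 76.10 cm
ȳ = 190017.35 / 8445.22 = 22.50 cm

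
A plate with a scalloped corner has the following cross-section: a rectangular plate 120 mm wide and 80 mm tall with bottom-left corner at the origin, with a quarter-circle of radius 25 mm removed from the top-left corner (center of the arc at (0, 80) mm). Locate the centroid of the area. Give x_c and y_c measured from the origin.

Part | A | x̄ᵢ | ȳᵢ | A·x̄ᵢ | A·ȳᵢ
plate | 9600.00 | 60.00 | 40.00 | 576000.00 | 384000.00
removed quarter-circle | -490.87 | 10.61 | 69.39 | -5208.33 | -34061.57
Σ | 9109.13 |  |  | 570791.67 | 349938.43
x_c = 570791.67 / 9109.13 = 62.66 mm
y_c = 349938.43 / 9109.13 = 38.42 mm

x_c = 62.66 mm, y_c = 38.42 mm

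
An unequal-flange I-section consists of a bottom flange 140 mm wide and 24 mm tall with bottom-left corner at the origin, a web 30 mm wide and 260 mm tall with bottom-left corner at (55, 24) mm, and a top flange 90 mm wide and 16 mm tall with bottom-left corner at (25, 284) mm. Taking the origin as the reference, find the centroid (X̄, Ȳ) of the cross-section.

bottom flange: A = 140 × 24 = 3360.00, centroid at (70.00, 12.00).
web: A = 30 × 260 = 7800.00, centroid at (70.00, 154.00).
top flange: A = 90 × 16 = 1440.00, centroid at (70.00, 292.00).
ΣA = 12600.00 mm², ΣAX̄ = 882000.00 mm³, ΣAȲ = 1662000.00 mm³.
X̄ = 882000.00/12600.00 = 70.00 mm; Ȳ = 1662000.00/12600.00 = 131.90 mm.

X̄ = 70.00 mm, Ȳ = 131.90 mm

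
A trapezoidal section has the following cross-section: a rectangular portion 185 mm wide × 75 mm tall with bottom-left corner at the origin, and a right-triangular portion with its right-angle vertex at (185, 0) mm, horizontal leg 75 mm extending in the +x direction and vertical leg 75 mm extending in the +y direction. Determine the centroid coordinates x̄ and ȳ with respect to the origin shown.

x̄ = 112.30 mm, ȳ = 35.39 mm

rectangular portion: A = 185 × 75 = 13875.00, centroid at (92.50, 37.50).
triangular portion: A = ½·75·75 = 2812.50, centroid at (210.00, 25.00).
ΣA = 16687.50 mm²
ΣAx̄ = (13875.00)(92.50) + (2812.50)(210.00) = 1874062.50 mm³
ΣAȳ = (13875.00)(37.50) + (2812.50)(25.00) = 590625.00 mm³
x̄ = 1874062.50 / 16687.50 = 112.30 mm
ȳ = 590625.00 / 16687.50 = 35.39 mm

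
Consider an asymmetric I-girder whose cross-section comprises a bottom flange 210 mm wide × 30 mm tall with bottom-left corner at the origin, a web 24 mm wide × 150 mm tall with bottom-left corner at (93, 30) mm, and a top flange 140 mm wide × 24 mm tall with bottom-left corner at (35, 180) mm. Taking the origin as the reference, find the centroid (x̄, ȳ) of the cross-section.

Part | A | x̄ᵢ | ȳᵢ | A·x̄ᵢ | A·ȳᵢ
bottom flange | 6300.00 | 105.00 | 15.00 | 661500.00 | 94500.00
web | 3600.00 | 105.00 | 105.00 | 378000.00 | 378000.00
top flange | 3360.00 | 105.00 | 192.00 | 352800.00 | 645120.00
Σ | 13260.00 |  |  | 1392300.00 | 1117620.00
x̄ = 1392300.00 / 13260.00 = 105.00 mm
ȳ = 1117620.00 / 13260.00 = 84.29 mm

x̄ = 105.00 mm, ȳ = 84.29 mm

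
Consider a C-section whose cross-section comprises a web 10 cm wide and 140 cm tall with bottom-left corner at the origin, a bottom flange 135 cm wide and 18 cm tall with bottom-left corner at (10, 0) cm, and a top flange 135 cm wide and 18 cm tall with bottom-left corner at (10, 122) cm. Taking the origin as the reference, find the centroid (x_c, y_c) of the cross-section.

Part | A | x̄ᵢ | ȳᵢ | A·x̄ᵢ | A·ȳᵢ
web | 1400.00 | 5.00 | 70.00 | 7000.00 | 98000.00
bottom flange | 2430.00 | 77.50 | 9.00 | 188325.00 | 21870.00
top flange | 2430.00 | 77.50 | 131.00 | 188325.00 | 318330.00
Σ | 6260.00 |  |  | 383650.00 | 438200.00
x_c = 383650.00 / 6260.00 = 61.29 cm
y_c = 438200.00 / 6260.00 = 70.00 cm

x_c = 61.29 cm, y_c = 70.00 cm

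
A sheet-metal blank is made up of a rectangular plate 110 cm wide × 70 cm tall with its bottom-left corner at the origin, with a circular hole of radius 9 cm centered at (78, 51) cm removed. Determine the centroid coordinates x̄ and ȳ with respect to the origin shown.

plate: A = 110 × 70 = 7700.00, centroid at (55.00, 35.00).
hole: A = −π·9² = -254.47, centroid at (78.00, 51.00).
ΣA = 7445.53 cm², ΣAx̄ = 403651.42 cm³, ΣAȳ = 256522.08 cm³.
x̄ = 403651.42/7445.53 = 54.21 cm; ȳ = 256522.08/7445.53 = 34.45 cm.

x̄ = 54.21 cm, ȳ = 34.45 cm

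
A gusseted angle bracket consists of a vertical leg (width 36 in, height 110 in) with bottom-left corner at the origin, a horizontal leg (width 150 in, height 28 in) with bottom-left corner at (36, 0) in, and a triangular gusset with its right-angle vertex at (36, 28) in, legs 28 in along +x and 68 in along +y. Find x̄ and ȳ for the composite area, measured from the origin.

vertical leg: A = 36 × 110 = 3960.00, centroid at (18.00, 55.00).
horizontal leg: A = 150 × 28 = 4200.00, centroid at (111.00, 14.00).
gusset: A = ½·28·68 = 952.00, centroid at (45.33, 50.67).
ΣA = 9112.00 in², ΣAx̄ = 580637.33 in³, ΣAȳ = 324834.67 in³.
x̄ = 580637.33/9112.00 = 63.72 in; ȳ = 324834.67/9112.00 = 35.65 in.

x̄ = 63.72 in, ȳ = 35.65 in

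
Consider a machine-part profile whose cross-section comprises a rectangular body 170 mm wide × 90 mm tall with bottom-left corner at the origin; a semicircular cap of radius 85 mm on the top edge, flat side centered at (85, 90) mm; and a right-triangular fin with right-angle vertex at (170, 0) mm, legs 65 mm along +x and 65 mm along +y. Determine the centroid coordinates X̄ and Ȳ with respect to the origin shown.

rectangular body: A = 170 × 90 = 15300.00, centroid at (85.00, 45.00).
semicircular top: A = ½π·85² = 11349.00, centroid at (85.00, 126.08).
triangular fin: A = ½·65·65 = 2112.50, centroid at (191.67, 21.67).
ΣA = 28761.50 mm²
ΣAX̄ = (15300.00)(85.00) + (11349.00)(85.00) + (2112.50)(191.67) = 2670061.13 mm³
ΣAȲ = (15300.00)(45.00) + (11349.00)(126.08) + (2112.50)(21.67) = 2165097.81 mm³
X̄ = 2670061.13 / 28761.50 = 92.83 mm
Ȳ = 2165097.81 / 28761.50 = 75.28 mm

X̄ = 92.83 mm, Ȳ = 75.28 mm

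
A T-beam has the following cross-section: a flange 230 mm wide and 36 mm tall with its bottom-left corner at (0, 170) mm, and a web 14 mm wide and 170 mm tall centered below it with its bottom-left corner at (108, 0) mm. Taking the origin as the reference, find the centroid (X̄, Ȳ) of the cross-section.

web: A = 14 × 170 = 2380.00, centroid at (115.00, 85.00).
flange: A = 230 × 36 = 8280.00, centroid at (115.00, 188.00).
ΣA = 10660.00 mm², ΣAX̄ = 1225900.00 mm³, ΣAȲ = 1758940.00 mm³.
X̄ = 1225900.00/10660.00 = 115.00 mm; Ȳ = 1758940.00/10660.00 = 165.00 mm.

X̄ = 115.00 mm, Ȳ = 165.00 mm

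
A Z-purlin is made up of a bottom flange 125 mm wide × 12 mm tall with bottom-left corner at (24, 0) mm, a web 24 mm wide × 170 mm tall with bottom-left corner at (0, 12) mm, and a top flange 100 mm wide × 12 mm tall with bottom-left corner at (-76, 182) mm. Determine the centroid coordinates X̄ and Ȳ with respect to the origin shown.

bottom flange: A = 125 × 12 = 1500.00, centroid at (86.50, 6.00).
web: A = 24 × 170 = 4080.00, centroid at (12.00, 97.00).
top flange: A = 100 × 12 = 1200.00, centroid at (-26.00, 188.00).
ΣA = 6780.00 mm²
ΣAX̄ = (1500.00)(86.50) + (4080.00)(12.00) + (1200.00)(-26.00) = 147510.00 mm³
ΣAȲ = (1500.00)(6.00) + (4080.00)(97.00) + (1200.00)(188.00) = 630360.00 mm³
X̄ = 147510.00 / 6780.00 = 21.76 mm
Ȳ = 630360.00 / 6780.00 = 92.97 mm

X̄ = 21.76 mm, Ȳ = 92.97 mm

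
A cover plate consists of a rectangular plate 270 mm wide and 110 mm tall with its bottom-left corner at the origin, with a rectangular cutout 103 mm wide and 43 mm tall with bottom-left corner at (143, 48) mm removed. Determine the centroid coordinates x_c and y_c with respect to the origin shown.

x_c = 124.57 mm, y_c = 52.46 mm

plate: A = 270 × 110 = 29700.00, centroid at (135.00, 55.00).
hole: A = −(103 × 43) = -4429.00, centroid at (194.50, 69.50).
ΣA = 25271.00 mm²
ΣAx_c = (29700.00)(135.00) + (-4429.00)(194.50) = 3148059.50 mm³
ΣAy_c = (29700.00)(55.00) + (-4429.00)(69.50) = 1325684.50 mm³
x_c = 3148059.50 / 25271.00 = 124.57 mm
y_c = 1325684.50 / 25271.00 = 52.46 mm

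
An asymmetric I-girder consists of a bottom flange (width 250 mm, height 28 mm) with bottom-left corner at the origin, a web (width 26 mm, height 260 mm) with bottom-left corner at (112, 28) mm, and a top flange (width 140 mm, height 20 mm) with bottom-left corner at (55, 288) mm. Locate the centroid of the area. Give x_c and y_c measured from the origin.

x_c = 125.00 mm, y_c = 120.80 mm

bottom flange: A = 250 × 28 = 7000.00, centroid at (125.00, 14.00).
web: A = 26 × 260 = 6760.00, centroid at (125.00, 158.00).
top flange: A = 140 × 20 = 2800.00, centroid at (125.00, 298.00).
ΣA = 16560.00 mm², ΣAx_c = 2070000.00 mm³, ΣAy_c = 2000480.00 mm³.
x_c = 2070000.00/16560.00 = 125.00 mm; y_c = 2000480.00/16560.00 = 120.80 mm.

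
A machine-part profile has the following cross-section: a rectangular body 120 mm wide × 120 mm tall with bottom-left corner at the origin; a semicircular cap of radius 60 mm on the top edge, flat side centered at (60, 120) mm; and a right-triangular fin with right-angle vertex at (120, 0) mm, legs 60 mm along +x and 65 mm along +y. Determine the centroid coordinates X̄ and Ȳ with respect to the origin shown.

rectangular body: A = 120 × 120 = 14400.00, centroid at (60.00, 60.00).
semicircular top: A = ½π·60² = 5654.87, centroid at (60.00, 145.46).
triangular fin: A = ½·60·65 = 1950.00, centroid at (140.00, 21.67).
ΣA = 22004.87 mm², ΣAX̄ = 1476292.01 mm³, ΣAȲ = 1728834.01 mm³.
X̄ = 1476292.01/22004.87 = 67.09 mm; Ȳ = 1728834.01/22004.87 = 78.57 mm.

X̄ = 67.09 mm, Ȳ = 78.57 mm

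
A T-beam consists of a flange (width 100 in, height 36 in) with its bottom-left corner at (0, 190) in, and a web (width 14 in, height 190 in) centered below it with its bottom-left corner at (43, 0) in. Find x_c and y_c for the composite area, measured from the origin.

x_c = 50.00 in, y_c = 159.98 in

web: A = 14 × 190 = 2660.00, centroid at (50.00, 95.00).
flange: A = 100 × 36 = 3600.00, centroid at (50.00, 208.00).
ΣA = 6260.00 in², ΣAx_c = 313000.00 in³, ΣAy_c = 1001500.00 in³.
x_c = 313000.00/6260.00 = 50.00 in; y_c = 1001500.00/6260.00 = 159.98 in.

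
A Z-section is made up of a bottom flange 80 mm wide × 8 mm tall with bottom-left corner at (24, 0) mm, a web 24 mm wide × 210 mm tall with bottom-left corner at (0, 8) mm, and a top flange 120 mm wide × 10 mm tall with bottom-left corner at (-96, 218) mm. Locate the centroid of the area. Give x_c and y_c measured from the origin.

x_c = 8.47 mm, y_c = 122.05 mm

bottom flange: A = 80 × 8 = 640.00, centroid at (64.00, 4.00).
web: A = 24 × 210 = 5040.00, centroid at (12.00, 113.00).
top flange: A = 120 × 10 = 1200.00, centroid at (-36.00, 223.00).
ΣA = 6880.00 mm², ΣAx_c = 58240.00 mm³, ΣAy_c = 839680.00 mm³.
x_c = 58240.00/6880.00 = 8.47 mm; y_c = 839680.00/6880.00 = 122.05 mm.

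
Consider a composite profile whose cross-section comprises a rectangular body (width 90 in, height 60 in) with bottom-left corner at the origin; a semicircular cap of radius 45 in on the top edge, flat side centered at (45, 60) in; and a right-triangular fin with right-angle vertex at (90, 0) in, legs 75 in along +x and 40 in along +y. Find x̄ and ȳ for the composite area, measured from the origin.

rectangular body: A = 90 × 60 = 5400.00, centroid at (45.00, 30.00).
semicircular top: A = ½π·45² = 3180.86, centroid at (45.00, 79.10).
triangular fin: A = ½·75·40 = 1500.00, centroid at (115.00, 13.33).
ΣA = 10080.86 in²
ΣAx̄ = (5400.00)(45.00) + (3180.86)(45.00) + (1500.00)(115.00) = 558638.82 in³
ΣAȳ = (5400.00)(30.00) + (3180.86)(79.10) + (1500.00)(13.33) = 433601.75 in³
x̄ = 558638.82 / 10080.86 = 55.42 in
ȳ = 433601.75 / 10080.86 = 43.01 in

x̄ = 55.42 in, ȳ = 43.01 in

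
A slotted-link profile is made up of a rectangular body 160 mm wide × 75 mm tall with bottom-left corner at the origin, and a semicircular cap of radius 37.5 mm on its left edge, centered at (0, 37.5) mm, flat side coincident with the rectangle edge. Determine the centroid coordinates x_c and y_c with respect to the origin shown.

x_c = 65.09 mm, y_c = 37.50 mm

rectangular body: A = 160 × 75 = 12000.00, centroid at (80.00, 37.50).
semicircular end: A = ½π·37.5² = 2208.93, centroid at (-15.92, 37.50).
ΣA = 14208.93 mm²
ΣAx_c = (12000.00)(80.00) + (2208.93)(-15.92) = 924843.75 mm³
ΣAy_c = (12000.00)(37.50) + (2208.93)(37.50) = 532834.96 mm³
x_c = 924843.75 / 14208.93 = 65.09 mm
y_c = 532834.96 / 14208.93 = 37.50 mm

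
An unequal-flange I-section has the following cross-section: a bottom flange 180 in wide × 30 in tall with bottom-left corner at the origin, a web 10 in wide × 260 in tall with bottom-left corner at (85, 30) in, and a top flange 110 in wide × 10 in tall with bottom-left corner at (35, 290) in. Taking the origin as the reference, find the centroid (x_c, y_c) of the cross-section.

bottom flange: A = 180 × 30 = 5400.00, centroid at (90.00, 15.00).
web: A = 10 × 260 = 2600.00, centroid at (90.00, 160.00).
top flange: A = 110 × 10 = 1100.00, centroid at (90.00, 295.00).
ΣA = 9100.00 in²
ΣAx_c = (5400.00)(90.00) + (2600.00)(90.00) + (1100.00)(90.00) = 819000.00 in³
ΣAy_c = (5400.00)(15.00) + (2600.00)(160.00) + (1100.00)(295.00) = 821500.00 in³
x_c = 819000.00 / 9100.00 = 90.00 in
y_c = 821500.00 / 9100.00 = 90.27 in

x_c = 90.00 in, y_c = 90.27 in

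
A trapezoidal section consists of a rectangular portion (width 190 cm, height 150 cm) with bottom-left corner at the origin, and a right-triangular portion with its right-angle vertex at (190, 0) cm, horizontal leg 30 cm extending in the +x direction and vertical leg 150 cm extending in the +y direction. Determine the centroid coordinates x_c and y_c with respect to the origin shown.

Part | A | x̄ᵢ | ȳᵢ | A·x̄ᵢ | A·ȳᵢ
rectangular portion | 28500.00 | 95.00 | 75.00 | 2707500.00 | 2137500.00
triangular portion | 2250.00 | 200.00 | 50.00 | 450000.00 | 112500.00
Σ | 30750.00 |  |  | 3157500.00 | 2250000.00
x_c = 3157500.00 / 30750.00 = 102.68 cm
y_c = 2250000.00 / 30750.00 = 73.17 cm

x_c = 102.68 cm, y_c = 73.17 cm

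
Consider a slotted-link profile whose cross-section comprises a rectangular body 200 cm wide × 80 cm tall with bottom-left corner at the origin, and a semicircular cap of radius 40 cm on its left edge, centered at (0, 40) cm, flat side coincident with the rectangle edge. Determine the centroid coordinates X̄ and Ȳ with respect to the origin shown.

X̄ = 84.12 cm, Ȳ = 40.00 cm

rectangular body: A = 200 × 80 = 16000.00, centroid at (100.00, 40.00).
semicircular end: A = ½π·40² = 2513.27, centroid at (-16.98, 40.00).
ΣA = 18513.27 cm², ΣAX̄ = 1557333.33 cm³, ΣAȲ = 740530.96 cm³.
X̄ = 1557333.33/18513.27 = 84.12 cm; Ȳ = 740530.96/18513.27 = 40.00 cm.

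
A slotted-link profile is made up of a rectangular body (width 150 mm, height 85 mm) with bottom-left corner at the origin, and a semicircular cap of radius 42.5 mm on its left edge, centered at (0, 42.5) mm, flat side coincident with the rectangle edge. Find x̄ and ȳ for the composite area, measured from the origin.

x̄ = 58.06 mm, ȳ = 42.50 mm

Part | A | x̄ᵢ | ȳᵢ | A·x̄ᵢ | A·ȳᵢ
rectangular body | 12750.00 | 75.00 | 42.50 | 956250.00 | 541875.00
semicircular end | 2837.25 | -18.04 | 42.50 | -51177.08 | 120583.16
Σ | 15587.25 |  |  | 905072.92 | 662458.16
x̄ = 905072.92 / 15587.25 = 58.06 mm
ȳ = 662458.16 / 15587.25 = 42.50 mm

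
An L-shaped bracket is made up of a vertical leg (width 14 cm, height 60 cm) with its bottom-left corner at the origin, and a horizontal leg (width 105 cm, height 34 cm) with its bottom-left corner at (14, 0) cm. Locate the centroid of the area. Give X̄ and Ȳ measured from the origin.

Part | A | x̄ᵢ | ȳᵢ | A·x̄ᵢ | A·ȳᵢ
vertical leg | 840.00 | 7.00 | 30.00 | 5880.00 | 25200.00
horizontal leg | 3570.00 | 66.50 | 17.00 | 237405.00 | 60690.00
Σ | 4410.00 |  |  | 243285.00 | 85890.00
X̄ = 243285.00 / 4410.00 = 55.17 cm
Ȳ = 85890.00 / 4410.00 = 19.48 cm

X̄ = 55.17 cm, Ȳ = 19.48 cm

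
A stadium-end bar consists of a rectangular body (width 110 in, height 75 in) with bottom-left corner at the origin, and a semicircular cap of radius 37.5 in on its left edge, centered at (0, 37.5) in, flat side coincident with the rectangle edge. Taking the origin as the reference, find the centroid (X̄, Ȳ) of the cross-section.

X̄ = 40.02 in, Ȳ = 37.50 in

rectangular body: A = 110 × 75 = 8250.00, centroid at (55.00, 37.50).
semicircular end: A = ½π·37.5² = 2208.93, centroid at (-15.92, 37.50).
ΣA = 10458.93 in²
ΣAX̄ = (8250.00)(55.00) + (2208.93)(-15.92) = 418593.75 in³
ΣAȲ = (8250.00)(37.50) + (2208.93)(37.50) = 392209.96 in³
X̄ = 418593.75 / 10458.93 = 40.02 in
Ȳ = 392209.96 / 10458.93 = 37.50 in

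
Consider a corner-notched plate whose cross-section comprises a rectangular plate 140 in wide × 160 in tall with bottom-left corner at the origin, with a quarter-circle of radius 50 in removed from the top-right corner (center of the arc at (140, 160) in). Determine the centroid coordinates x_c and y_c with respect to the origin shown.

x_c = 65.31 in, y_c = 74.35 in

Part | A | x̄ᵢ | ȳᵢ | A·x̄ᵢ | A·ȳᵢ
plate | 22400.00 | 70.00 | 80.00 | 1568000.00 | 1792000.00
removed quarter-circle | -1963.50 | 118.78 | 138.78 | -233222.69 | -272492.60
Σ | 20436.50 |  |  | 1334777.31 | 1519507.40
x_c = 1334777.31 / 20436.50 = 65.31 in
y_c = 1519507.40 / 20436.50 = 74.35 in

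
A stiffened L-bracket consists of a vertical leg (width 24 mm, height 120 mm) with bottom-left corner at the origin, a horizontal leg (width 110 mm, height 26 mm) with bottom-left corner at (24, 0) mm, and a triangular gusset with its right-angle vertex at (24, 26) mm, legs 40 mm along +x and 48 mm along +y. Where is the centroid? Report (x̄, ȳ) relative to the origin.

x̄ = 44.23 mm, ȳ = 37.36 mm

vertical leg: A = 24 × 120 = 2880.00, centroid at (12.00, 60.00).
horizontal leg: A = 110 × 26 = 2860.00, centroid at (79.00, 13.00).
gusset: A = ½·40·48 = 960.00, centroid at (37.33, 42.00).
ΣA = 6700.00 mm²
ΣAx̄ = (2880.00)(12.00) + (2860.00)(79.00) + (960.00)(37.33) = 296340.00 mm³
ΣAȳ = (2880.00)(60.00) + (2860.00)(13.00) + (960.00)(42.00) = 250300.00 mm³
x̄ = 296340.00 / 6700.00 = 44.23 mm
ȳ = 250300.00 / 6700.00 = 37.36 mm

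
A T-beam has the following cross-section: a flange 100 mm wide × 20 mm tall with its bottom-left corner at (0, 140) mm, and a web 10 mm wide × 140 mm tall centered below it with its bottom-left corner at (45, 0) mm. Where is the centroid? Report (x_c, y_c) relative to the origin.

x_c = 50.00 mm, y_c = 117.06 mm

web: A = 10 × 140 = 1400.00, centroid at (50.00, 70.00).
flange: A = 100 × 20 = 2000.00, centroid at (50.00, 150.00).
ΣA = 3400.00 mm², ΣAx_c = 170000.00 mm³, ΣAy_c = 398000.00 mm³.
x_c = 170000.00/3400.00 = 50.00 mm; y_c = 398000.00/3400.00 = 117.06 mm.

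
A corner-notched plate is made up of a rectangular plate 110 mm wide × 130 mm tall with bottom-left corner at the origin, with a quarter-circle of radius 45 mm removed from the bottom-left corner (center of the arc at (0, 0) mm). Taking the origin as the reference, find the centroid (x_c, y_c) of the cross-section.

plate: A = 110 × 130 = 14300.00, centroid at (55.00, 65.00).
removed quarter-circle: A = −¼π·45² = -1590.43, centroid at (19.10, 19.10).
ΣA = 12709.57 mm², ΣAx_c = 756125.00 mm³, ΣAy_c = 899125.00 mm³.
x_c = 756125.00/12709.57 = 59.49 mm; y_c = 899125.00/12709.57 = 70.74 mm.

x_c = 59.49 mm, y_c = 70.74 mm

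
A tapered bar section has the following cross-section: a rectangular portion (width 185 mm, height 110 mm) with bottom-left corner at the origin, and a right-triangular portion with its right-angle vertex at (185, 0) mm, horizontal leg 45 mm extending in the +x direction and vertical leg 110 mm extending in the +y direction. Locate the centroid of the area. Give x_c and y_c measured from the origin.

x_c = 104.16 mm, y_c = 53.01 mm

rectangular portion: A = 185 × 110 = 20350.00, centroid at (92.50, 55.00).
triangular portion: A = ½·45·110 = 2475.00, centroid at (200.00, 36.67).
ΣA = 22825.00 mm²
ΣAx_c = (20350.00)(92.50) + (2475.00)(200.00) = 2377375.00 mm³
ΣAy_c = (20350.00)(55.00) + (2475.00)(36.67) = 1210000.00 mm³
x_c = 2377375.00 / 22825.00 = 104.16 mm
y_c = 1210000.00 / 22825.00 = 53.01 mm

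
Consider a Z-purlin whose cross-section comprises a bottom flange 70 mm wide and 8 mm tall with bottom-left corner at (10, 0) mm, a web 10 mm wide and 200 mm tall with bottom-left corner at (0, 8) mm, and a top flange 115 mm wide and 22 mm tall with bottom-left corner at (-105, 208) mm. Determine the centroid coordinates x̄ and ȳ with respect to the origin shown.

x̄ = -16.69 mm, ȳ = 151.73 mm

bottom flange: A = 70 × 8 = 560.00, centroid at (45.00, 4.00).
web: A = 10 × 200 = 2000.00, centroid at (5.00, 108.00).
top flange: A = 115 × 22 = 2530.00, centroid at (-47.50, 219.00).
ΣA = 5090.00 mm²
ΣAx̄ = (560.00)(45.00) + (2000.00)(5.00) + (2530.00)(-47.50) = -84975.00 mm³
ΣAȳ = (560.00)(4.00) + (2000.00)(108.00) + (2530.00)(219.00) = 772310.00 mm³
x̄ = -84975.00 / 5090.00 = -16.69 mm
ȳ = 772310.00 / 5090.00 = 151.73 mm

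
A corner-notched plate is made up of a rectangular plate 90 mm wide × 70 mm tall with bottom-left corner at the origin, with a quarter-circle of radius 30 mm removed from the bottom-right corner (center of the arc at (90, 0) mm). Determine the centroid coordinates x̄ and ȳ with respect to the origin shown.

plate: A = 90 × 70 = 6300.00, centroid at (45.00, 35.00).
removed quarter-circle: A = −¼π·30² = -706.86, centroid at (77.27, 12.73).
ΣA = 5593.14 mm², ΣAx̄ = 228882.75 mm³, ΣAȳ = 211500.00 mm³.
x̄ = 228882.75/5593.14 = 40.92 mm; ȳ = 211500.00/5593.14 = 37.81 mm.

x̄ = 40.92 mm, ȳ = 37.81 mm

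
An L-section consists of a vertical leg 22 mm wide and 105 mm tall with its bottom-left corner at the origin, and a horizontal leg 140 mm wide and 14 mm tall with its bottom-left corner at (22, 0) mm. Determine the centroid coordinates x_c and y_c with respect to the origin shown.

x_c = 48.18 mm, y_c = 31.61 mm

vertical leg: A = 22 × 105 = 2310.00, centroid at (11.00, 52.50).
horizontal leg: A = 140 × 14 = 1960.00, centroid at (92.00, 7.00).
ΣA = 4270.00 mm²
ΣAx_c = (2310.00)(11.00) + (1960.00)(92.00) = 205730.00 mm³
ΣAy_c = (2310.00)(52.50) + (1960.00)(7.00) = 134995.00 mm³
x_c = 205730.00 / 4270.00 = 48.18 mm
y_c = 134995.00 / 4270.00 = 31.61 mm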